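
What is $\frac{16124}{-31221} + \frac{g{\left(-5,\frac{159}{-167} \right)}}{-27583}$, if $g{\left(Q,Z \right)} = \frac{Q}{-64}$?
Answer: $- \frac{28464046793}{55114805952} \approx -0.51645$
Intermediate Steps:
$g{\left(Q,Z \right)} = - \frac{Q}{64}$ ($g{\left(Q,Z \right)} = Q \left(- \frac{1}{64}\right) = - \frac{Q}{64}$)
$\frac{16124}{-31221} + \frac{g{\left(-5,\frac{159}{-167} \right)}}{-27583} = \frac{16124}{-31221} + \frac{\left(- \frac{1}{64}\right) \left(-5\right)}{-27583} = 16124 \left(- \frac{1}{31221}\right) + \frac{5}{64} \left(- \frac{1}{27583}\right) = - \frac{16124}{31221} - \frac{5}{1765312} = - \frac{28464046793}{55114805952}$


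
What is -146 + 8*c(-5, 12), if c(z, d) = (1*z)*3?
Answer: -266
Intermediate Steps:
c(z, d) = 3*z (c(z, d) = z*3 = 3*z)
-146 + 8*c(-5, 12) = -146 + 8*(3*(-5)) = -146 + 8*(-15) = -146 - 120 = -266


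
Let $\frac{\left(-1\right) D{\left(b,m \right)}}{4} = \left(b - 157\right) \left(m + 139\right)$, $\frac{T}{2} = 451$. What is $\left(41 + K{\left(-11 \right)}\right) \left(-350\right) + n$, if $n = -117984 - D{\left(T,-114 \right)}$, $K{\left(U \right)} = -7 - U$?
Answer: $-59234$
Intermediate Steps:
$T = 902$ ($T = 2 \cdot 451 = 902$)
$D{\left(b,m \right)} = - 4 \left(-157 + b\right) \left(139 + m\right)$ ($D{\left(b,m \right)} = - 4 \left(b - 157\right) \left(m + 139\right) = - 4 \left(-157 + b\right) \left(139 + m\right)$)
$n = -43484$ ($n = -117984 - \left(87292 - 501512 + 628 \left(-114\right) - 3608 \left(-114\right)\right) = -117984 - \left(87292 - 501512 - 71592 + 411312\right) = -117984 - -74500 = -117984 + 74500 = -43484$)
$\left(41 + K{\left(-11 \right)}\right) \left(-350\right) + n = \left(41 - -4\right) \left(-350\right) - 43484 = \left(41 + \left(-7 + 11\right)\right) \left(-350\right) - 43484 = \left(41 + 4\right) \left(-350\right) - 43484 = 45 \left(-350\right) - 43484 = -15750 - 43484 = -59234$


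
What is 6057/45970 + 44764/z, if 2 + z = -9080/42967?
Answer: -44208481752281/2183896790 ≈ -20243.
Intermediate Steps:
z = -95014/42967 (z = -2 - 9080/42967 = -95014/42967 ≈ -2.2113)
6057/45970 + 44764/z = 6057/45970 + 44764/(-95014/42967) = 6057*(1/45970) + 44764*(-42967/95014) = 6057/45970 - 961687394/47507 = -44208481752281/2183896790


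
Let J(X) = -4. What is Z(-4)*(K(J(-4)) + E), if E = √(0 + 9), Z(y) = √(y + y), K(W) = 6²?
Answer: 78*I*√2 ≈ 110.31*I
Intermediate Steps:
K(W) = 36
Z(y) = √2*√y (Z(y) = √(2*y) = √2*√y)
E = 3 (E = √9 = 3)
Z(-4)*(K(J(-4)) + E) = (√2*√(-4))*(36 + 3) = (√2*(2*I))*39 = (2*I*√2)*39 = 78*I*√2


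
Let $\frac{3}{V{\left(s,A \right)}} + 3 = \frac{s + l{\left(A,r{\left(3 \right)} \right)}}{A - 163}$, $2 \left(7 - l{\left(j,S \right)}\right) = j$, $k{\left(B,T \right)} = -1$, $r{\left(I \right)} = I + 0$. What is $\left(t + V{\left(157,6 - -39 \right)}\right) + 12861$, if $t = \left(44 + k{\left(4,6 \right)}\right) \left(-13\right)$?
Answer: $\frac{12190574}{991} \approx 12301.0$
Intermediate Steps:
$r{\left(I \right)} = I$
$l{\left(j,S \right)} = 7 - \frac{j}{2}$
$t = -559$ ($t = \left(44 - 1\right) \left(-13\right) = 43 \left(-13\right) = -559$)
$V{\left(s,A \right)} = \frac{3}{-3 + \frac{7 + s - \frac{A}{2}}{-163 + A}}$ ($V{\left(s,A \right)} = \frac{3}{-3 + \frac{s - \left(-7 + \frac{A}{2}\right)}{A - 163}} = \frac{3}{-3 + \frac{7 + s - \frac{A}{2}}{-163 + A}}$)
$\left(t + V{\left(157,6 - -39 \right)}\right) + 12861 = \left(-559 + \frac{6 \left(-163 + \left(6 - -39\right)\right)}{992 - 7 \left(6 - -39\right) + 2 \cdot 157}\right) + 12861 = \left(-559 + \frac{6 \left(-163 + \left(6 + 39\right)\right)}{992 - 7 \left(6 + 39\right) + 314}\right) + 12861 = \left(-559 + \frac{6 \left(-163 + 45\right)}{992 - 315 + 314}\right) + 12861 = \left(-559 + 6 \frac{1}{992 - 315 + 314} \left(-118\right)\right) + 12861 = \left(-559 + 6 \cdot \frac{1}{991} \left(-118\right)\right) + 12861 = \left(-559 - \frac{708}{991}\right) + 12861 = - \frac{554677}{991} + 12861 = \frac{12190574}{991}$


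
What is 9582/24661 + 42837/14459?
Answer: 1194949395/356573399 ≈ 3.3512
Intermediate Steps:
9582/24661 + 42837/14459 = 1194949395/356573399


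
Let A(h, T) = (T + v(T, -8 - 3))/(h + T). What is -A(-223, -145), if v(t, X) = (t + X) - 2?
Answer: -303/368 ≈ -0.82337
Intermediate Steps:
v(t, X) = -2 + X + t (v(t, X) = (X + t) - 2 = -2 + X + t)
A(h, T) = (-13 + 2*T)/(T + h) (A(h, T) = (T + (-2 + (-8 - 3) + T))/(h + T) = (T + (-2 - 11 + T))/(T + h) = (T + (-13 + T))/(T + h) = (-13 + 2*T)/(T + h))
-A(-223, -145) = -(-13 + 2*(-145))/(-145 - 223) = -(-13 - 290)/(-368) = -(-1)*(-303)/368 = -1*303/368 = -303/368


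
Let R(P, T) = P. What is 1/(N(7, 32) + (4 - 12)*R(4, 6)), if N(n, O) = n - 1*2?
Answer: -1/27 ≈ -0.037037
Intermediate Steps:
N(n, O) = -2 + n (N(n, O) = n - 2 = -2 + n)
1/(N(7, 32) + (4 - 12)*R(4, 6)) = 1/((-2 + 7) + (4 - 12)*4) = 1/(5 - 8*4) = 1/(5 - 32) = 1/(-27) = -1/27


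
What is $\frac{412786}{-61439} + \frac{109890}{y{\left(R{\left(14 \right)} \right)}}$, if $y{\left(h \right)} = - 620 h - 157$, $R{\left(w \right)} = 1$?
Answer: $- \frac{1300288}{8777} \approx -148.15$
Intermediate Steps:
$y{\left(h \right)} = -157 - 620 h$
$\frac{412786}{-61439} + \frac{109890}{y{\left(R{\left(14 \right)} \right)}} = \frac{412786}{-61439} + \frac{109890}{-157 - 620} = 412786 \left(- \frac{1}{61439}\right) + \frac{109890}{-157 - 620} = - \frac{412786}{61439} + \frac{109890}{-777} = - \frac{412786}{61439} + 109890 \left(- \frac{1}{777}\right) = - \frac{412786}{61439} - \frac{990}{7} = - \frac{1300288}{8777}$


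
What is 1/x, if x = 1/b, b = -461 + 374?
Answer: -87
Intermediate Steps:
b = -87
x = -1/87 (x = 1/(-87) = -1/87 ≈ -0.011494)
1/x = 1/(-1/87) = -87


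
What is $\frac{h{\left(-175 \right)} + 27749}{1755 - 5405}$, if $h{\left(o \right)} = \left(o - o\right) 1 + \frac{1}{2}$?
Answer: $- \frac{55499}{7300} \approx -7.6026$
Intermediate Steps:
$h{\left(o \right)} = \frac{1}{2}$ ($h{\left(o \right)} = 0 \cdot 1 + \frac{1}{2} = 0 + \frac{1}{2} = \frac{1}{2}$)
$\frac{h{\left(-175 \right)} + 27749}{1755 - 5405} = \frac{\frac{1}{2} + 27749}{1755 - 5405} = \frac{55499}{2 \left(-3650\right)} = \frac{55499}{2} \left(- \frac{1}{3650}\right) = - \frac{55499}{7300}$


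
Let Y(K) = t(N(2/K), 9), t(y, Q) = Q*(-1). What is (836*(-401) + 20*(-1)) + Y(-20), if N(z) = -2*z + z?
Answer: -335265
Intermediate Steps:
N(z) = -z
t(y, Q) = -Q
Y(K) = -9 (Y(K) = -1*9 = -9)
(836*(-401) + 20*(-1)) + Y(-20) = (836*(-401) + 20*(-1)) - 9 = (-335236 - 20) - 9 = -335256 - 9 = -335265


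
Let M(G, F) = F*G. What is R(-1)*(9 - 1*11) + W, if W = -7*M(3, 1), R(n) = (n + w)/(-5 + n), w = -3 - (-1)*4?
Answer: -21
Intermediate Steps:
w = 1 (w = -3 - 1*(-4) = -3 + 4 = 1)
R(n) = (1 + n)/(-5 + n) (R(n) = (n + 1)/(-5 + n) = (1 + n)/(-5 + n))
W = -21 (W = -7*3 = -21)
R(-1)*(9 - 1*11) + W = ((1 - 1)/(-5 - 1))*(9 - 1*11) - 21 = (0/(-6))*(9 - 11) - 21 = -⅙*0*(-2) - 21 = 0*(-2) - 21 = 0 - 21 = -21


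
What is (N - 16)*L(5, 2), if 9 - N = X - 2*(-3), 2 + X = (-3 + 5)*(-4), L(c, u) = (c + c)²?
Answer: -300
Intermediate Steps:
L(c, u) = 4*c² (L(c, u) = (2*c)² = 4*c²)
X = -10 (X = -2 + (-3 + 5)*(-4) = -2 + 2*(-4) = -2 - 8 = -10)
N = 13 (N = 9 - (-10 - 2*(-3)) = 9 - (-10 + 6) = 9 - 1*(-4) = 9 + 4 = 13)
(N - 16)*L(5, 2) = (13 - 16)*(4*5²) = -12*25 = -3*100 = -300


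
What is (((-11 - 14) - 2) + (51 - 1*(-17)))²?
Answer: 1681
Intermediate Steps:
(((-11 - 14) - 2) + (51 - 1*(-17)))² = ((-25 - 2) + (51 + 17))² = (-27 + 68)² = 41² = 1681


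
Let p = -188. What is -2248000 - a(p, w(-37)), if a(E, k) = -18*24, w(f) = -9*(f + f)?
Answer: -2247568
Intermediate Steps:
w(f) = -18*f
a(E, k) = -432
-2248000 - a(p, w(-37)) = -2248000 - 1*(-432) = -2248000 + 432 = -2247568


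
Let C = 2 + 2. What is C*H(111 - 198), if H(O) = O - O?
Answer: 0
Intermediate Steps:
H(O) = 0
C = 4
C*H(111 - 198) = 4*0 = 0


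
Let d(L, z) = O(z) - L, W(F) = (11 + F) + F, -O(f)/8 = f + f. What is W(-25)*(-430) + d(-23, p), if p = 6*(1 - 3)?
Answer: 16985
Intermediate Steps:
O(f) = -16*f (O(f) = -8*(f + f) = -16*f)
p = -12 (p = 6*(-2) = -12)
W(F) = 11 + 2*F
d(L, z) = -L - 16*z (d(L, z) = -16*z - L = -L - 16*z)
W(-25)*(-430) + d(-23, p) = (11 + 2*(-25))*(-430) + (-1*(-23) - 16*(-12)) = (11 - 50)*(-430) + (23 + 192) = -39*(-430) + 215 = 16770 + 215 = 16985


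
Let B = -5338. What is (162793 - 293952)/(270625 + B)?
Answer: -131159/265287 ≈ -0.49440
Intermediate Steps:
(162793 - 293952)/(270625 + B) = (162793 - 293952)/(270625 - 5338) = -131159/265287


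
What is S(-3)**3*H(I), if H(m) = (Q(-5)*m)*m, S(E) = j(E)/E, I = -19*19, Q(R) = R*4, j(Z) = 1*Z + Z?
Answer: -20851360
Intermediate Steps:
j(Z) = 2*Z (j(Z) = Z + Z = 2*Z)
Q(R) = 4*R
I = -361
S(E) = 2 (S(E) = (2*E)/E = 2)
H(m) = -20*m**2 (H(m) = ((4*(-5))*m)*m = (-20*m)*m = -20*m**2)
S(-3)**3*H(I) = 2**3*(-20*(-361)**2) = 8*(-20*130321) = 8*(-2606420) = -20851360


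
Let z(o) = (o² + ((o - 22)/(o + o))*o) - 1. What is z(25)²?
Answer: 1565001/4 ≈ 3.9125e+5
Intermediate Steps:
z(o) = -12 + o² + o/2 (z(o) = (o² + ((-22 + o)/((2*o)))*o) - 1 = (o² + ((-22 + o)*(1/(2*o)))*o) - 1 = (o² + ((-22 + o)/(2*o))*o) - 1 = (o² + (-11 + o/2)) - 1 = (-11 + o² + o/2) - 1 = -12 + o² + o/2)
z(25)² = (-12 + 25² + (½)*25)² = (-12 + 625 + 25/2)² = (1251/2)² = 1565001/4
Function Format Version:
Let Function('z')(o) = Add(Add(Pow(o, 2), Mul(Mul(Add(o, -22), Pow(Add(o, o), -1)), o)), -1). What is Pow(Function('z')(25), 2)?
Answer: Rational(1565001, 4) ≈ 3.9125e+5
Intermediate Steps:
Function('z')(o) = Add(-12, Pow(o, 2), Mul(Rational(1, 2), o)) (Function('z')(o) = Add(Add(Pow(o, 2), Mul(Mul(Add(-22, o), Pow(Mul(2, o), -1)), o)), -1) = Add(Add(Pow(o, 2), Mul(Mul(Add(-22, o), Mul(Rational(1, 2), Pow(o, -1))), o)), -1) = Add(Add(Pow(o, 2), Mul(Mul(Rational(1, 2), Pow(o, -1), Add(-22, o)), o)), -1) = Add(Add(Pow(o, 2), Add(-11, Mul(Rational(1, 2), o))), -1) = Add(Add(-11, Pow(o, 2), Mul(Rational(1, 2), o)), -1) = Add(-12, Pow(o, 2), Mul(Rational(1, 2), o)))
Pow(Function('z')(25), 2) = Pow(Add(-12, Pow(25, 2), Mul(Rational(1, 2), 25)), 2) = Pow(Add(-12, 625, Rational(25, 2)), 2) = Pow(Rational(1251, 2), 2) = Rational(1565001, 4)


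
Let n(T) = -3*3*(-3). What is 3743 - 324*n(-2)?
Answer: -5005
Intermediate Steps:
n(T) = 27 (n(T) = -9*(-3) = 27)
3743 - 324*n(-2) = 3743 - 324*27 = 3743 - 1*8748 = 3743 - 8748 = -5005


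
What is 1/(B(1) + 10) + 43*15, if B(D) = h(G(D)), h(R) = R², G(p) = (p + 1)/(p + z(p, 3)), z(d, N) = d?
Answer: 7096/11 ≈ 645.09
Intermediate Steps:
G(p) = (1 + p)/(2*p) (G(p) = (p + 1)/(p + p) = (1 + p)/((2*p)) = (1 + p)*(1/(2*p)) = (1 + p)/(2*p))
B(D) = (1 + D)²/(4*D²) (B(D) = ((1 + D)/(2*D))² = (1 + D)²/(4*D²))
1/(B(1) + 10) + 43*15 = 1/((¼)*(1 + 1)²/1² + 10) + 43*15 = 1/((¼)*1*2² + 10) + 645 = 1/((¼)*1*4 + 10) + 645 = 1/(1 + 10) + 645 = 1/11 + 645 = 7096/11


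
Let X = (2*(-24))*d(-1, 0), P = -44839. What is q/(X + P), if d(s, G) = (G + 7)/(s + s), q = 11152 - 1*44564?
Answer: 33412/44671 ≈ 0.74796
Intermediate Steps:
q = -33412 (q = 11152 - 44564 = -33412)
d(s, G) = (7 + G)/(2*s) (d(s, G) = (7 + G)/((2*s)) = (7 + G)*(1/(2*s)) = (7 + G)/(2*s))
X = 168 (X = (2*(-24))*((½)*(7 + 0)/(-1)) = -24*(-1)*7 = -48*(-7/2) = 168)
q/(X + P) = -33412/(168 - 44839) = -33412/(-44671) = -33412*(-1/44671) = 33412/44671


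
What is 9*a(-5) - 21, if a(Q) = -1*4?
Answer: -57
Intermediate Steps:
a(Q) = -4
9*a(-5) - 21 = 9*(-4) - 21 = -36 - 21 = -57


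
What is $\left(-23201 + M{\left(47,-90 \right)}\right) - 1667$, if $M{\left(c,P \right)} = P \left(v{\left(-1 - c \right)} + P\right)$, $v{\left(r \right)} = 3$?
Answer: $-17038$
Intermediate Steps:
$M{\left(c,P \right)} = P \left(3 + P\right)$
$\left(-23201 + M{\left(47,-90 \right)}\right) - 1667 = \left(-23201 - 90 \left(3 - 90\right)\right) - 1667 = \left(-23201 - -7830\right) - 1667 = \left(-23201 + 7830\right) - 1667 = -15371 - 1667 = -17038$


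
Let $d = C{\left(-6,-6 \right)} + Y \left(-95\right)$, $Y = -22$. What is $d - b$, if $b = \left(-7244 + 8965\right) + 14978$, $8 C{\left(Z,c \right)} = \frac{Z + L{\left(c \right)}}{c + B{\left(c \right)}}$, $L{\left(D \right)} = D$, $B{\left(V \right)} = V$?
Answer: $- \frac{116871}{8} \approx -14609.0$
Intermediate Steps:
$C{\left(Z,c \right)} = \frac{Z + c}{16 c}$ ($C{\left(Z,c \right)} = \frac{\left(Z + c\right) \frac{1}{c + c}}{8} = \frac{\left(Z + c\right) \frac{1}{2 c}}{8} = \frac{\frac{1}{2} \frac{1}{c} \left(Z + c\right)}{8} = \frac{Z + c}{16 c}$)
$b = 16699$ ($b = 1721 + 14978 = 16699$)
$d = \frac{16721}{8}$ ($d = \frac{-6 - 6}{16 \left(-6\right)} - -2090 = \frac{1}{16} \left(- \frac{1}{6}\right) \left(-12\right) + 2090 = \frac{1}{8} + 2090 = \frac{16721}{8} \approx 2090.1$)
$d - b = \frac{16721}{8} - 16699 = - \frac{116871}{8}$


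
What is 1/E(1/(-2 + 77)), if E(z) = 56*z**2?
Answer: 5625/56 ≈ 100.45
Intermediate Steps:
1/E(1/(-2 + 77)) = 1/(56*(1/(-2 + 77))**2) = 1/(56*(1/75)**2) = 1/(56*(1/5625)) = 1/(56/5625) = 5625/56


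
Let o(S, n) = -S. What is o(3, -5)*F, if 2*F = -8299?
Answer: 24897/2 ≈ 12449.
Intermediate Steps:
F = -8299/2 (F = (½)*(-8299) = -8299/2 ≈ -4149.5)
o(3, -5)*F = -1*3*(-8299/2) = -3*(-8299/2) = 24897/2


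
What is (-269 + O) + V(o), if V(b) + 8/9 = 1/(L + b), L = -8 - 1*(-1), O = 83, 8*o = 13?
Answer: -72398/387 ≈ -187.07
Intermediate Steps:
o = 13/8 (o = (⅛)*13 = 13/8 ≈ 1.6250)
L = -7 (L = -8 + 1 = -7)
V(b) = -8/9 + 1/(-7 + b)
(-269 + O) + V(o) = (-269 + 83) + (65 - 8*13/8)/(9*(-7 + 13/8)) = -186 + (65 - 13)/(9*(-43/8)) = -186 + (⅑)*(-8/43)*52 = -186 - 416/387 = -72398/387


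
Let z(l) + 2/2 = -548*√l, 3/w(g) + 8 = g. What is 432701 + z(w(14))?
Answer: 432700 - 274*√2 ≈ 4.3231e+5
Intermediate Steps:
w(g) = 3/(-8 + g)
z(l) = -1 - 548*√l
432701 + z(w(14)) = 432701 + (-1 - 548*√3/√(-8 + 14)) = 432701 + (-1 - 548*√2/2) = 432701 + (-1 - 274*√2) = 432700 - 274*√2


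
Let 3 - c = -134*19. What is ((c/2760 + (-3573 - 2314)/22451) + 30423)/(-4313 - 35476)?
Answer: -1885194872959/2465515835640 ≈ -0.76462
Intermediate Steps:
c = 2549 (c = 3 - (-134)*19 = 3 - 1*(-2546) = 3 + 2546 = 2549)
((c/2760 + (-3573 - 2314)/22451) + 30423)/(-4313 - 35476) = ((2549/2760 + (-3573 - 2314)/22451) + 30423)/(-4313 - 35476) = ((2549*(1/2760) - 5887*1/22451) + 30423)/(-39789) = ((2549/2760 - 5887/22451) + 30423)*(-1/39789) = (40979479/61964760 + 30423)*(-1/39789) = (1885194872959/61964760)*(-1/39789) = -1885194872959/2465515835640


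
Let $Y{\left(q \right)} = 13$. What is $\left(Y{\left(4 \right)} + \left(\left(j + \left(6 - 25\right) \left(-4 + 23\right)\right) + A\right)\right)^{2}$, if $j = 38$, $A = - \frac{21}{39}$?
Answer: $\frac{16297369}{169} \approx 96434.0$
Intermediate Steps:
$A = - \frac{7}{13}$ ($A = \left(-21\right) \frac{1}{39} = - \frac{7}{13} \approx -0.53846$)
$\left(Y{\left(4 \right)} + \left(\left(j + \left(6 - 25\right) \left(-4 + 23\right)\right) + A\right)\right)^{2} = \left(13 + \left(\left(38 + \left(6 - 25\right) \left(-4 + 23\right)\right) - \frac{7}{13}\right)\right)^{2} = \left(13 + \left(\left(38 - 361\right) - \frac{7}{13}\right)\right)^{2} = \left(13 - \frac{4206}{13}\right)^{2} = \left(- \frac{4037}{13}\right)^{2} = \frac{16297369}{169}$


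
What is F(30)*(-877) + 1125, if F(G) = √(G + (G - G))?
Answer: 1125 - 877*√30 ≈ -3678.5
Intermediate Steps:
F(G) = √G (F(G) = √(G + 0) = √G)
F(30)*(-877) + 1125 = √30*(-877) + 1125 = -877*√30 + 1125 = 1125 - 877*√30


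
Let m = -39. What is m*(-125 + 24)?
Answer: 3939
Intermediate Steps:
m*(-125 + 24) = -39*(-125 + 24) = -39*(-101) = 3939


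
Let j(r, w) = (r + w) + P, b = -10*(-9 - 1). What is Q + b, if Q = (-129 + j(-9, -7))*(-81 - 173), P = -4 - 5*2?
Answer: 40486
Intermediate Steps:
b = 100 (b = -10*(-10) = 100)
P = -14 (P = -4 - 10 = -14)
j(r, w) = -14 + r + w (j(r, w) = (r + w) - 14 = -14 + r + w)
Q = 40386 (Q = (-129 + (-14 - 9 - 7))*(-81 - 173) = (-129 - 30)*(-254) = -159*(-254) = 40386)
Q + b = 40386 + 100 = 40486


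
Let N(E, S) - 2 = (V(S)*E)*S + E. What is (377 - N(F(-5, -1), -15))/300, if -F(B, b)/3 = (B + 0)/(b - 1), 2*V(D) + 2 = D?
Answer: 357/80 ≈ 4.4625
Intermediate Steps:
V(D) = -1 + D/2
F(B, b) = -3*B/(-1 + b) (F(B, b) = -3*(B + 0)/(b - 1) = -3*B/(-1 + b))
N(E, S) = 2 + E + E*S*(-1 + S/2) (N(E, S) = 2 + (((-1 + S/2)*E)*S + E) = 2 + ((E*(-1 + S/2))*S + E) = 2 + (E*S*(-1 + S/2) + E) = 2 + (E + E*S*(-1 + S/2)) = 2 + E + E*S*(-1 + S/2))
(377 - N(F(-5, -1), -15))/300 = (377 - (2 - 3*(-5)/(-1 - 1) + (½)*(-3*(-5)/(-1 - 1))*(-15)*(-2 - 15)))/300 = (377 - (2 - 3*(-5)/(-2) + (½)*(-3*(-5)/(-2))*(-15)*(-17)))*(1/300) = (377 - (2 - 3*(-5)*(-½) + (½)*(-3*(-5)*(-½))*(-15)*(-17)))*(1/300) = (377 - (2 - 15/2 + (½)*(-15/2)*(-15)*(-17)))*(1/300) = (377 - (2 - 15/2 - 3825/4))*(1/300) = (377 - 1*(-3847/4))*(1/300) = (377 + 3847/4)*(1/300) = (5355/4)*(1/300) = 357/80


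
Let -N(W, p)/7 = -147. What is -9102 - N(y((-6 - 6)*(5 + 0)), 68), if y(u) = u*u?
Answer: -10131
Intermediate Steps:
y(u) = u²
N(W, p) = 1029 (N(W, p) = -7*(-147) = 1029)
-9102 - N(y((-6 - 6)*(5 + 0)), 68) = -9102 - 1*1029 = -9102 - 1029 = -10131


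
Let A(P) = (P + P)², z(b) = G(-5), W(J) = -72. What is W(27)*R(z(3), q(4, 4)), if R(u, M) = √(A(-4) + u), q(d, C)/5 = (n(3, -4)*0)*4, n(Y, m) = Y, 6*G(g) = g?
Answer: -12*√2274 ≈ -572.24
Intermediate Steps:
G(g) = g/6
z(b) = -⅚ (z(b) = (⅙)*(-5) = -⅚)
q(d, C) = 0 (q(d, C) = 5*((3*0)*4) = 5*(0*4) = 5*0 = 0)
A(P) = 4*P² (A(P) = (2*P)² = 4*P²)
R(u, M) = √(64 + u) (R(u, M) = √(4*(-4)² + u) = √(4*16 + u) = √(64 + u))
W(27)*R(z(3), q(4, 4)) = -72*√(64 - ⅚) = -12*√2274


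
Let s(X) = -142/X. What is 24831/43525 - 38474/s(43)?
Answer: 36005251276/3090275 ≈ 11651.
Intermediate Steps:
24831/43525 - 38474/s(43) = 24831/43525 - 38474/((-142/43)) = 24831*(1/43525) - 38474/((-142*1/43)) = 24831/43525 - 38474/(-142/43) = 24831/43525 - 38474*(-43/142) = 24831/43525 + 827191/71 = 36005251276/3090275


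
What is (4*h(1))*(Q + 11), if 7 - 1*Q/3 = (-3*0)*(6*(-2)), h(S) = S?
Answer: 128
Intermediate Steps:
Q = 21 (Q = 21 - 3*(-3*0)*6*(-2) = 21 - 0*(-12) = 21 - 3*0 = 21 + 0 = 21)
(4*h(1))*(Q + 11) = (4*1)*(21 + 11) = 4*32 = 128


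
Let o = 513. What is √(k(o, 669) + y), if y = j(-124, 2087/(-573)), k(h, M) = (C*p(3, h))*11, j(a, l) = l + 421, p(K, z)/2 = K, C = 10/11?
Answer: √156730398/573 ≈ 21.849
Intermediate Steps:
C = 10/11 (C = 10*(1/11) = 10/11 ≈ 0.90909)
p(K, z) = 2*K
j(a, l) = 421 + l
k(h, M) = 60 (k(h, M) = (10*(2*3)/11)*11 = ((10/11)*6)*11 = (60/11)*11 = 60)
y = 239146/573 (y = 421 + 2087/(-573) = 421 + 2087*(-1/573) = 421 - 2087/573 = 239146/573 ≈ 417.36)
√(k(o, 669) + y) = √(60 + 239146/573) = √(273526/573) = √156730398/573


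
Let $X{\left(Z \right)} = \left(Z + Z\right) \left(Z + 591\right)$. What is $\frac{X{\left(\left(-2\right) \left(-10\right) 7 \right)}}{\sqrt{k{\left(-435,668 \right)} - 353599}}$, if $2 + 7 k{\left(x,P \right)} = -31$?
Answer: $- \frac{102340 i \sqrt{17326582}}{1237613} \approx - 344.21 i$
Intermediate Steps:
$k{\left(x,P \right)} = - \frac{33}{7}$ ($k{\left(x,P \right)} = - \frac{2}{7} + \frac{1}{7} \left(-31\right) = - \frac{2}{7} - \frac{31}{7} = - \frac{33}{7}$)
$X{\left(Z \right)} = 2 Z \left(591 + Z\right)$
$\frac{X{\left(\left(-2\right) \left(-10\right) 7 \right)}}{\sqrt{k{\left(-435,668 \right)} - 353599}} = \frac{2 \left(-2\right) \left(-10\right) 7 \left(591 + \left(-2\right) \left(-10\right) 7\right)}{\sqrt{- \frac{33}{7} - 353599}} = \frac{2 \cdot 20 \cdot 7 \left(591 + 20 \cdot 7\right)}{\sqrt{- \frac{2475226}{7}}} = \frac{2 \cdot 140 \left(591 + 140\right)}{\frac{1}{7} i \sqrt{17326582}} = 2 \cdot 140 \cdot 731 \left(- \frac{i \sqrt{17326582}}{2475226}\right) = 204680 \left(- \frac{i \sqrt{17326582}}{2475226}\right) = - \frac{102340 i \sqrt{17326582}}{1237613}$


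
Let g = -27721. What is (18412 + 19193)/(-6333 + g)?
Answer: -37605/34054 ≈ -1.1043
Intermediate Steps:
(18412 + 19193)/(-6333 + g) = (18412 + 19193)/(-6333 - 27721) = 37605/(-34054) = 37605*(-1/34054) = -37605/34054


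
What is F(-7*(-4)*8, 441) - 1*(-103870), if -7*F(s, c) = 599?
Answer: 726491/7 ≈ 1.0378e+5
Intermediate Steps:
F(s, c) = -599/7 (F(s, c) = -⅐*599 = -599/7)
F(-7*(-4)*8, 441) - 1*(-103870) = -599/7 - 1*(-103870) = -599/7 + 103870 = 726491/7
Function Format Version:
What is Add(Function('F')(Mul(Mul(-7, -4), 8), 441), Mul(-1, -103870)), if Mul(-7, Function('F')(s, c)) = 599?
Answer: Rational(726491, 7) ≈ 1.0378e+5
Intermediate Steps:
Function('F')(s, c) = Rational(-599, 7) (Function('F')(s, c) = Mul(Rational(-1, 7), 599) = Rational(-599, 7))
Add(Function('F')(Mul(Mul(-7, -4), 8), 441), Mul(-1, -103870)) = Add(Rational(-599, 7), Mul(-1, -103870)) = Add(Rational(-599, 7), 103870) = Rational(726491, 7)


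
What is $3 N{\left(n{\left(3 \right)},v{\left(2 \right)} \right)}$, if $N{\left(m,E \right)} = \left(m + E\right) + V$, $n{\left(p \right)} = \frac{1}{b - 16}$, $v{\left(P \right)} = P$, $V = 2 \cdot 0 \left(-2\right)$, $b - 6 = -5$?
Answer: $\frac{29}{5} \approx 5.8$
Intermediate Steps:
$b = 1$ ($b = 6 - 5 = 1$)
$V = 0$ ($V = 0 \left(-2\right) = 0$)
$n{\left(p \right)} = - \frac{1}{15}$ ($n{\left(p \right)} = \frac{1}{1 - 16} = \frac{1}{-15} = - \frac{1}{15}$)
$N{\left(m,E \right)} = E + m$ ($N{\left(m,E \right)} = \left(m + E\right) + 0 = \left(E + m\right) + 0 = E + m$)
$3 N{\left(n{\left(3 \right)},v{\left(2 \right)} \right)} = 3 \left(2 - \frac{1}{15}\right) = 3 \cdot \frac{29}{15} = \frac{29}{5}$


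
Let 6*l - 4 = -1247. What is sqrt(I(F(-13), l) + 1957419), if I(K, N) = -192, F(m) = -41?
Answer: sqrt(1957227) ≈ 1399.0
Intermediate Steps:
l = -1243/6 (l = 2/3 + (1/6)*(-1247) = 2/3 - 1247/6 = -1243/6 ≈ -207.17)
sqrt(I(F(-13), l) + 1957419) = sqrt(-192 + 1957419) = sqrt(1957227)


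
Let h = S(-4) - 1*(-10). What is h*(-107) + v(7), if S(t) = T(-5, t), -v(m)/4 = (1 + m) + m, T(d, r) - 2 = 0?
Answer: -1344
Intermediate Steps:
T(d, r) = 2 (T(d, r) = 2 + 0 = 2)
v(m) = -4 - 8*m (v(m) = -4*((1 + m) + m) = -4*(1 + 2*m) = -4 - 8*m)
S(t) = 2
h = 12 (h = 2 - 1*(-10) = 2 + 10 = 12)
h*(-107) + v(7) = 12*(-107) + (-4 - 8*7) = -1284 + (-4 - 56) = -1284 - 60 = -1344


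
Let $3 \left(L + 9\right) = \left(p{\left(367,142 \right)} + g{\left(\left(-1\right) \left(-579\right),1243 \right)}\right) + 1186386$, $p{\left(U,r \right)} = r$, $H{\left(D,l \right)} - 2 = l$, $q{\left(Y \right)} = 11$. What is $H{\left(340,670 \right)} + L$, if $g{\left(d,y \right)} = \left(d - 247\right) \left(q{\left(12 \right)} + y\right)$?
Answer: $\frac{1604845}{3} \approx 5.3495 \cdot 10^{5}$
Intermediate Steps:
$H{\left(D,l \right)} = 2 + l$
$g{\left(d,y \right)} = \left(-247 + d\right) \left(11 + y\right)$ ($g{\left(d,y \right)} = \left(d - 247\right) \left(11 + y\right) = \left(-247 + d\right) \left(11 + y\right)$)
$L = \frac{1602829}{3}$ ($L = -9 + \frac{\left(142 + \left(-2717 - 307021 + 11 \left(\left(-1\right) \left(-579\right)\right) + \left(-1\right) \left(-579\right) 1243\right)\right) + 1186386}{3} = -9 + \frac{\left(142 + \left(-2717 - 307021 + 11 \cdot 579 + 579 \cdot 1243\right)\right) + 1186386}{3} = -9 + \frac{\left(142 + \left(-2717 - 307021 + 6369 + 719697\right)\right) + 1186386}{3} = -9 + \frac{\left(142 + 416328\right) + 1186386}{3} = -9 + \frac{416470 + 1186386}{3} = -9 + \frac{1}{3} \cdot 1602856 = -9 + \frac{1602856}{3} = \frac{1602829}{3} \approx 5.3428 \cdot 10^{5}$)
$H{\left(340,670 \right)} + L = \left(2 + 670\right) + \frac{1602829}{3} = 672 + \frac{1602829}{3} = \frac{1604845}{3}$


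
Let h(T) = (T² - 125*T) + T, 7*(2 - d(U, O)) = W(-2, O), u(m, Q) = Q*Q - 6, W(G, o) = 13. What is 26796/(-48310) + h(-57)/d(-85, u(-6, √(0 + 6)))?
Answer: 1744436547/24155 ≈ 72219.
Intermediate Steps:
u(m, Q) = -6 + Q² (u(m, Q) = Q² - 6 = -6 + Q²)
d(U, O) = ⅐ (d(U, O) = 2 - ⅐*13 = 2 - 13/7 = ⅐)
h(T) = T² - 124*T
26796/(-48310) + h(-57)/d(-85, u(-6, √(0 + 6))) = 26796/(-48310) + (-57*(-124 - 57))/(⅐) = 26796*(-1/48310) - 57*(-181)*7 = -13398/24155 + 10317*7 = -13398/24155 + 72219 = 1744436547/24155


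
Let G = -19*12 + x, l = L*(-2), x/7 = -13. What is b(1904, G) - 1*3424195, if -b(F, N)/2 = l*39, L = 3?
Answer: -3423727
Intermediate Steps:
x = -91 (x = 7*(-13) = -91)
l = -6 (l = 3*(-2) = -6)
G = -319 (G = -19*12 - 91 = -228 - 91 = -319)
b(F, N) = 468 (b(F, N) = -(-12)*39 = -2*(-234) = 468)
b(1904, G) - 1*3424195 = 468 - 1*3424195 = 468 - 3424195 = -3423727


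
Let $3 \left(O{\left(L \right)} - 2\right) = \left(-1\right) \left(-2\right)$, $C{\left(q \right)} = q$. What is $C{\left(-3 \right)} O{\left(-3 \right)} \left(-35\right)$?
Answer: $280$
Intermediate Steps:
$O{\left(L \right)} = \frac{8}{3}$ ($O{\left(L \right)} = 2 + \frac{\left(-1\right) \left(-2\right)}{3} = 2 + \frac{1}{3} \cdot 2 = 2 + \frac{2}{3} = \frac{8}{3}$)
$C{\left(-3 \right)} O{\left(-3 \right)} \left(-35\right) = \left(-3\right) \frac{8}{3} \left(-35\right) = \left(-8\right) \left(-35\right) = 280$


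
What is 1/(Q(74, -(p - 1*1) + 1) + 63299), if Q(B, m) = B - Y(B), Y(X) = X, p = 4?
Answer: 1/63299 ≈ 1.5798e-5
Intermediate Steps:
Q(B, m) = 0 (Q(B, m) = B - B = 0)
1/(Q(74, -(p - 1*1) + 1) + 63299) = 1/(0 + 63299) = 1/63299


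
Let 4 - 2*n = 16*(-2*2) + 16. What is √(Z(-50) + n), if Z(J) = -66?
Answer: 2*I*√10 ≈ 6.3246*I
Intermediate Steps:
n = 26 (n = 2 - (16*(-2*2) + 16)/2 = 2 - (16*(-4) + 16)/2 = 2 - (-64 + 16)/2 = 2 - ½*(-48) = 2 + 24 = 26)
√(Z(-50) + n) = √(-66 + 26) = √(-40) = 2*I*√10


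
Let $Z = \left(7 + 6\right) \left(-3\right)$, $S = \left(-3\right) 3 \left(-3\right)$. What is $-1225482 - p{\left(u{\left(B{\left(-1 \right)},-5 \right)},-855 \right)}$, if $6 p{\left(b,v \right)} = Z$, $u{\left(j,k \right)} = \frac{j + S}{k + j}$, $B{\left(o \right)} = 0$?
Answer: $- \frac{2450951}{2} \approx -1.2255 \cdot 10^{6}$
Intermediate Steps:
$S = 27$ ($S = \left(-9\right) \left(-3\right) = 27$)
$u{\left(j,k \right)} = \frac{27 + j}{j + k}$ ($u{\left(j,k \right)} = \frac{j + 27}{k + j} = \frac{27 + j}{j + k}$)
$Z = -39$ ($Z = 13 \left(-3\right) = -39$)
$p{\left(b,v \right)} = - \frac{13}{2}$ ($p{\left(b,v \right)} = \frac{1}{6} \left(-39\right) = - \frac{13}{2}$)
$-1225482 - p{\left(u{\left(B{\left(-1 \right)},-5 \right)},-855 \right)} = -1225482 - - \frac{13}{2} = -1225482 + \frac{13}{2} = - \frac{2450951}{2}$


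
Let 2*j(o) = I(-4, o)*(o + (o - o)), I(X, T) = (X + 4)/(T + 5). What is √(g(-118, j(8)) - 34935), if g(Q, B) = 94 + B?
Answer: I*√34841 ≈ 186.66*I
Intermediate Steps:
I(X, T) = (4 + X)/(5 + T)
j(o) = 0 (j(o) = (((4 - 4)/(5 + o))*(o + (o - o)))/2 = ((0/(5 + o))*(o + 0))/2 = (0*o)/2 = (½)*0 = 0)
√(g(-118, j(8)) - 34935) = √((94 + 0) - 34935) = √(94 - 34935) = √(-34841) = I*√34841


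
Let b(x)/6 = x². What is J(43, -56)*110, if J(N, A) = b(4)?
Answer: 10560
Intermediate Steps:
b(x) = 6*x²
J(N, A) = 96 (J(N, A) = 6*4² = 6*16 = 96)
J(43, -56)*110 = 96*110 = 10560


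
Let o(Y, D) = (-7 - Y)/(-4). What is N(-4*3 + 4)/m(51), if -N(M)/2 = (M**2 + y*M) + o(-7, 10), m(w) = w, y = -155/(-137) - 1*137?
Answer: -105120/2329 ≈ -45.135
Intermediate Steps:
o(Y, D) = 7/4 + Y/4 (o(Y, D) = (-7 - Y)*(-1/4) = 7/4 + Y/4)
y = -18614/137 (y = -155*(-1/137) - 137 = 155/137 - 137 = -18614/137 ≈ -135.87)
N(M) = -2*M**2 + 37228*M/137 (N(M) = -2*((M**2 - 18614*M/137) + (7/4 + (1/4)*(-7))) = -2*((M**2 - 18614*M/137) + (7/4 - 7/4)) = -2*((M**2 - 18614*M/137) + 0) = -2*(M**2 - 18614*M/137) = -2*M**2 + 37228*M/137)
N(-4*3 + 4)/m(51) = (2*(-4*3 + 4)*(18614 - 137*(-4*3 + 4))/137)/51 = (2*(-12 + 4)*(18614 - 137*(-12 + 4))/137)*(1/51) = ((2/137)*(-8)*(18614 - 137*(-8)))*(1/51) = ((2/137)*(-8)*(18614 + 1096))*(1/51) = ((2/137)*(-8)*19710)*(1/51) = -315360/137*1/51 = -105120/2329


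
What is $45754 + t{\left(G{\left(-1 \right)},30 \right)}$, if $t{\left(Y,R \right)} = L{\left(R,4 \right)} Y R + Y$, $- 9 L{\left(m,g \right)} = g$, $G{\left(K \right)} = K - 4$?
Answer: $\frac{137447}{3} \approx 45816.0$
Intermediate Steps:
$G{\left(K \right)} = -4 + K$
$L{\left(m,g \right)} = - \frac{g}{9}$
$t{\left(Y,R \right)} = Y - \frac{4 R Y}{9}$ ($t{\left(Y,R \right)} = \left(- \frac{1}{9}\right) 4 Y R + Y = - \frac{4 Y}{9} R + Y = - \frac{4 R Y}{9} + Y = Y - \frac{4 R Y}{9}$)
$45754 + t{\left(G{\left(-1 \right)},30 \right)} = 45754 + \frac{\left(-4 - 1\right) \left(9 - 120\right)}{9} = 45754 + \frac{1}{9} \left(-5\right) \left(9 - 120\right) = 45754 + \frac{1}{9} \left(-5\right) \left(-111\right) = 45754 + \frac{185}{3} = \frac{137447}{3}$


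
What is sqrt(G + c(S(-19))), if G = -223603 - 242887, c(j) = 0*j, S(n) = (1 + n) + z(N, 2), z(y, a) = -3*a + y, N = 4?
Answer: I*sqrt(466490) ≈ 683.0*I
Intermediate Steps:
z(y, a) = y - 3*a
S(n) = -1 + n (S(n) = (1 + n) + (4 - 3*2) = (1 + n) + (4 - 6) = (1 + n) - 2 = -1 + n)
c(j) = 0
G = -466490
sqrt(G + c(S(-19))) = sqrt(-466490 + 0) = sqrt(-466490) = I*sqrt(466490)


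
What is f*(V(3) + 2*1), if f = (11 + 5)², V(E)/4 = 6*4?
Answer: 25088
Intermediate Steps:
V(E) = 96 (V(E) = 4*(6*4) = 4*24 = 96)
f = 256 (f = 16² = 256)
f*(V(3) + 2*1) = 256*(96 + 2*1) = 256*(96 + 2) = 256*98 = 25088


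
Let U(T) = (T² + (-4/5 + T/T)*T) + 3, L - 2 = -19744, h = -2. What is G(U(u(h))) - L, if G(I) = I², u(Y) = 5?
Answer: 20583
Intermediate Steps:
L = -19742 (L = 2 - 19744 = -19742)
U(T) = 3 + T² + T/5 (U(T) = (T² + (-4*⅕ + 1)*T) + 3 = (T² + (-⅘ + 1)*T) + 3 = (T² + T/5) + 3 = 3 + T² + T/5)
G(U(u(h))) - L = (3 + 5² + (⅕)*5)² - 1*(-19742) = (3 + 25 + 1)² + 19742 = 29² + 19742 = 841 + 19742 = 20583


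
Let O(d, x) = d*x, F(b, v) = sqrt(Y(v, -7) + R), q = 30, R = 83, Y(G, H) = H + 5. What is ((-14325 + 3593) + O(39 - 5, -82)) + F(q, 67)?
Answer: -13511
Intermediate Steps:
Y(G, H) = 5 + H
F(b, v) = 9 (F(b, v) = sqrt((5 - 7) + 83) = sqrt(-2 + 83) = sqrt(81) = 9)
((-14325 + 3593) + O(39 - 5, -82)) + F(q, 67) = ((-14325 + 3593) + (39 - 5)*(-82)) + 9 = (-10732 + 34*(-82)) + 9 = (-10732 - 2788) + 9 = -13520 + 9 = -13511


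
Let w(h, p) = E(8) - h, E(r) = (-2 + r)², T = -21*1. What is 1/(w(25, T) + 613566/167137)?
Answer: 167137/2452073 ≈ 0.068161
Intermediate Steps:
T = -21
w(h, p) = 36 - h (w(h, p) = (-2 + 8)² - h = 6² - h = 36 - h)
1/(w(25, T) + 613566/167137) = 1/((36 - 1*25) + 613566/167137) = 1/((36 - 25) + 613566*(1/167137)) = 1/(11 + 613566/167137) = 1/(2452073/167137) = 167137/2452073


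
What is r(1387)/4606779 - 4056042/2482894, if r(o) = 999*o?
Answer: -2540826484116/1906357323071 ≈ -1.3328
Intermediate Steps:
r(1387)/4606779 - 4056042/2482894 = (999*1387)/4606779 - 4056042/2482894 = 1385613*(1/4606779) - 4056042*1/2482894 = 461871/1535593 - 2028021/1241447 = -2540826484116/1906357323071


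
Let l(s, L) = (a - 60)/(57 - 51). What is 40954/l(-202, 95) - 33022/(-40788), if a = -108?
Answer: -9485836/6489 ≈ -1461.8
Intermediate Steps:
l(s, L) = -28 (l(s, L) = (-108 - 60)/(57 - 51) = -168/6 = -168*⅙ = -28)
40954/l(-202, 95) - 33022/(-40788) = 40954/(-28) - 33022/(-40788) = 40954*(-1/28) - 33022*(-1/40788) = -20477/14 + 1501/1854 = -9485836/6489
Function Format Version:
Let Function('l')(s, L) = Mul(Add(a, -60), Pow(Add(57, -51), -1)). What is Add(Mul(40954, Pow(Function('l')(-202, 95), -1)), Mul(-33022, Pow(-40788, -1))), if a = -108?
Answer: Rational(-9485836, 6489) ≈ -1461.8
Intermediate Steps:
Function('l')(s, L) = -28 (Function('l')(s, L) = Mul(Add(-108, -60), Pow(Add(57, -51), -1)) = Mul(-168, Pow(6, -1)) = Mul(-168, Rational(1, 6)) = -28)
Add(Mul(40954, Pow(Function('l')(-202, 95), -1)), Mul(-33022, Pow(-40788, -1))) = Add(Mul(40954, Pow(-28, -1)), Mul(-33022, Pow(-40788, -1))) = Add(Mul(40954, Rational(-1, 28)), Mul(-33022, Rational(-1, 40788))) = Add(Rational(-20477, 14), Rational(1501, 1854)) = Rational(-9485836, 6489)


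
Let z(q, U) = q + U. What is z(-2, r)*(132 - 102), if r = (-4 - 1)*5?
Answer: -810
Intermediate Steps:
r = -25 (r = -5*5 = -25)
z(q, U) = U + q
z(-2, r)*(132 - 102) = (-25 - 2)*(132 - 102) = -27*30 = -810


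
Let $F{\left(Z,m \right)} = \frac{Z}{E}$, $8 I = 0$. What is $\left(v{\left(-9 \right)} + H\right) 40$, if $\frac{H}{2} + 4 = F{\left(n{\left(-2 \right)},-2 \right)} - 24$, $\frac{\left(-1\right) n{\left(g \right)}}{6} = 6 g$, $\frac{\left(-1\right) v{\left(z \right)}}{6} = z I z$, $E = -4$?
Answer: $-3680$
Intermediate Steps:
$I = 0$ ($I = \frac{1}{8} \cdot 0 = 0$)
$v{\left(z \right)} = 0$ ($v{\left(z \right)} = - 6 z 0 z = - 6 \cdot 0 z = \left(-6\right) 0 = 0$)
$n{\left(g \right)} = - 36 g$ ($n{\left(g \right)} = - 6 \cdot 6 g = - 36 g$)
$F{\left(Z,m \right)} = - \frac{Z}{4}$ ($F{\left(Z,m \right)} = \frac{Z}{-4} = Z \left(- \frac{1}{4}\right) = - \frac{Z}{4}$)
$H = -92$ ($H = -8 + 2 \left(- \frac{\left(-36\right) \left(-2\right)}{4} - 24\right) = -8 + 2 \left(\left(- \frac{1}{4}\right) 72 - 24\right) = -8 + 2 \left(-18 - 24\right) = -8 + 2 \left(-42\right) = -8 - 84 = -92$)
$\left(v{\left(-9 \right)} + H\right) 40 = \left(0 - 92\right) 40 = \left(-92\right) 40 = -3680$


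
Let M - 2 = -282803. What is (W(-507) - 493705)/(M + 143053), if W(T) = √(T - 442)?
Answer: 493705/139748 - I*√949/139748 ≈ 3.5328 - 0.00022044*I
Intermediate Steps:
M = -282801 (M = 2 - 282803 = -282801)
W(T) = √(-442 + T)
(W(-507) - 493705)/(M + 143053) = (√(-442 - 507) - 493705)/(-282801 + 143053) = (√(-949) - 493705)/(-139748) = (I*√949 - 493705)*(-1/139748) = (-493705 + I*√949)*(-1/139748) = 493705/139748 - I*√949/139748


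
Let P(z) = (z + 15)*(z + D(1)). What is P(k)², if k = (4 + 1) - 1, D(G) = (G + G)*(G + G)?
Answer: 23104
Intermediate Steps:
D(G) = 4*G² (D(G) = (2*G)*(2*G) = 4*G²)
k = 4 (k = 5 - 1 = 4)
P(z) = (4 + z)*(15 + z) (P(z) = (z + 15)*(z + 4*1²) = (15 + z)*(z + 4*1) = (15 + z)*(z + 4) = (15 + z)*(4 + z) = (4 + z)*(15 + z))
P(k)² = (60 + 4² + 19*4)² = (60 + 16 + 76)² = 152² = 23104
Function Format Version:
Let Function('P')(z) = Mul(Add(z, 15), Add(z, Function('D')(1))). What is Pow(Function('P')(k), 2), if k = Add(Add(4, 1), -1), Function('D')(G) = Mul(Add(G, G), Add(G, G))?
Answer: 23104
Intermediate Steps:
Function('D')(G) = Mul(4, Pow(G, 2)) (Function('D')(G) = Mul(Mul(2, G), Mul(2, G)) = Mul(4, Pow(G, 2)))
k = 4 (k = Add(5, -1) = 4)
Function('P')(z) = Mul(Add(4, z), Add(15, z)) (Function('P')(z) = Mul(Add(z, 15), Add(z, Mul(4, Pow(1, 2)))) = Mul(Add(15, z), Add(z, Mul(4, 1))) = Mul(Add(15, z), Add(z, 4)) = Mul(Add(15, z), Add(4, z)) = Mul(Add(4, z), Add(15, z)))
Pow(Function('P')(k), 2) = Pow(Add(60, Pow(4, 2), Mul(19, 4)), 2) = Pow(Add(60, 16, 76), 2) = Pow(152, 2) = 23104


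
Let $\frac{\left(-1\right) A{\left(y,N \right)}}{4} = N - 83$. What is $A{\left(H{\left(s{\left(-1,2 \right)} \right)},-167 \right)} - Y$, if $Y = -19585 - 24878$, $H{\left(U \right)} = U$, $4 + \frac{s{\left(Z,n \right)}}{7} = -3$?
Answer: $45463$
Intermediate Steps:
$s{\left(Z,n \right)} = -49$ ($s{\left(Z,n \right)} = -28 + 7 \left(-3\right) = -28 - 21 = -49$)
$A{\left(y,N \right)} = 332 - 4 N$ ($A{\left(y,N \right)} = - 4 \left(N - 83\right) = - 4 \left(-83 + N\right) = 332 - 4 N$)
$Y = -44463$ ($Y = -19585 - 24878 = -44463$)
$A{\left(H{\left(s{\left(-1,2 \right)} \right)},-167 \right)} - Y = \left(332 - -668\right) - -44463 = \left(332 + 668\right) + 44463 = 1000 + 44463 = 45463$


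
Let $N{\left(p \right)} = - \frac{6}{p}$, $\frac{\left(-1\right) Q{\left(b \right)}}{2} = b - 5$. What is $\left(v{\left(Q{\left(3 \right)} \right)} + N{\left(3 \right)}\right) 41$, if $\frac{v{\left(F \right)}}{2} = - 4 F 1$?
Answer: $-1394$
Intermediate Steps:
$Q{\left(b \right)} = 10 - 2 b$ ($Q{\left(b \right)} = - 2 \left(b - 5\right) = - 2 \left(-5 + b\right) = 10 - 2 b$)
$v{\left(F \right)} = - 8 F$ ($v{\left(F \right)} = 2 - 4 F 1 = 2 \left(- 4 F\right) = - 8 F$)
$\left(v{\left(Q{\left(3 \right)} \right)} + N{\left(3 \right)}\right) 41 = \left(- 8 \left(10 - 6\right) - \frac{6}{3}\right) 41 = \left(- 8 \left(10 - 6\right) - 2\right) 41 = \left(\left(-8\right) 4 - 2\right) 41 = \left(-32 - 2\right) 41 = \left(-34\right) 41 = -1394$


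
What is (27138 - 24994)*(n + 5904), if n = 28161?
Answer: 73035360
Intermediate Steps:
(27138 - 24994)*(n + 5904) = (27138 - 24994)*(28161 + 5904) = 2144*34065 = 73035360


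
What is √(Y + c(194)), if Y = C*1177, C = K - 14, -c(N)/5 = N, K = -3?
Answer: 9*I*√259 ≈ 144.84*I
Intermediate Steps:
c(N) = -5*N
C = -17 (C = -3 - 14 = -17)
Y = -20009 (Y = -17*1177 = -20009)
√(Y + c(194)) = √(-20009 - 5*194) = √(-20009 - 970) = √(-20979) = 9*I*√259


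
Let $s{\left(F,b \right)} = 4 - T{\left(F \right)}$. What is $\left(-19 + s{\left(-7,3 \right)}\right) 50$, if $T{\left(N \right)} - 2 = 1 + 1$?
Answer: $-950$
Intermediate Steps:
$T{\left(N \right)} = 4$ ($T{\left(N \right)} = 2 + \left(1 + 1\right) = 2 + 2 = 4$)
$s{\left(F,b \right)} = 0$ ($s{\left(F,b \right)} = 4 - 4 = 0$)
$\left(-19 + s{\left(-7,3 \right)}\right) 50 = \left(-19 + 0\right) 50 = \left(-19\right) 50 = -950$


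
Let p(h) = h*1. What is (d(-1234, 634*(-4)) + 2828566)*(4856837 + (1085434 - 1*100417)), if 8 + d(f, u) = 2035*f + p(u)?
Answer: 1839202578528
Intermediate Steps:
p(h) = h
d(f, u) = -8 + u + 2035*f (d(f, u) = -8 + (2035*f + u) = -8 + (u + 2035*f) = -8 + u + 2035*f)
(d(-1234, 634*(-4)) + 2828566)*(4856837 + (1085434 - 1*100417)) = ((-8 + 634*(-4) + 2035*(-1234)) + 2828566)*(4856837 + (1085434 - 1*100417)) = ((-8 - 2536 - 2511190) + 2828566)*(4856837 + (1085434 - 100417)) = (-2513734 + 2828566)*(4856837 + 985017) = 314832*5841854 = 1839202578528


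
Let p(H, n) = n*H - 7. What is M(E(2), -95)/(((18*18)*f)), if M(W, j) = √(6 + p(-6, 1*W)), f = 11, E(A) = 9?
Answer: I*√55/3564 ≈ 0.0020809*I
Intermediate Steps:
p(H, n) = -7 + H*n (p(H, n) = H*n - 7 = -7 + H*n)
M(W, j) = √(-1 - 6*W) (M(W, j) = √(6 + (-7 - 6*W)) = √(-1 - 6*W))
M(E(2), -95)/(((18*18)*f)) = √(-1 - 6*9)/(((18*18)*11)) = √(-1 - 54)/((324*11)) = √(-55)/3564 = (I*√55)*(1/3564) = I*√55/3564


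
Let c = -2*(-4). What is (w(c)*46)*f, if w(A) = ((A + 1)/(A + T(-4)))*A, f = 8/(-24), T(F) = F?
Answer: -276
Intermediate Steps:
c = 8
f = -⅓ (f = 8*(-1/24) = -⅓ ≈ -0.33333)
w(A) = A*(1 + A)/(-4 + A) (w(A) = ((A + 1)/(A - 4))*A = ((1 + A)/(-4 + A))*A = A*(1 + A)/(-4 + A))
(w(c)*46)*f = ((8*(1 + 8)/(-4 + 8))*46)*(-⅓) = ((8*9/4)*46)*(-⅓) = ((8*(¼)*9)*46)*(-⅓) = (18*46)*(-⅓) = 828*(-⅓) = -276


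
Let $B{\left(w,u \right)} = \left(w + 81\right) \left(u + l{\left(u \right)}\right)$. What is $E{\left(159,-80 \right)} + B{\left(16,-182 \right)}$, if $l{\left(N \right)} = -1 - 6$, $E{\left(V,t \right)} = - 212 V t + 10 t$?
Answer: $2677507$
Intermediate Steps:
$E{\left(V,t \right)} = 10 t - 212 V t$ ($E{\left(V,t \right)} = - 212 V t + 10 t = 10 t - 212 V t$)
$l{\left(N \right)} = -7$
$B{\left(w,u \right)} = \left(-7 + u\right) \left(81 + w\right)$ ($B{\left(w,u \right)} = \left(w + 81\right) \left(u - 7\right) = \left(81 + w\right) \left(-7 + u\right) = \left(-7 + u\right) \left(81 + w\right)$)
$E{\left(159,-80 \right)} + B{\left(16,-182 \right)} = 2 \left(-80\right) \left(5 - 16854\right) - 18333 = 2 \left(-80\right) \left(-16849\right) - 18333 = 2695840 - 18333 = 2677507$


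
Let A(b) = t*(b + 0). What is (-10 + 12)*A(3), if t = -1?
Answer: -6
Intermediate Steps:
A(b) = -b (A(b) = -(b + 0) = -b)
(-10 + 12)*A(3) = (-10 + 12)*(-1*3) = 2*(-3) = -6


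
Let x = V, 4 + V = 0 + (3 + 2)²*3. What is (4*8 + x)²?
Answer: 10609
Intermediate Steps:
V = 71 (V = -4 + (0 + (3 + 2)²*3) = -4 + (0 + 5²*3) = -4 + (0 + 25*3) = -4 + (0 + 75) = -4 + 75 = 71)
x = 71
(4*8 + x)² = (4*8 + 71)² = (32 + 71)² = 103² = 10609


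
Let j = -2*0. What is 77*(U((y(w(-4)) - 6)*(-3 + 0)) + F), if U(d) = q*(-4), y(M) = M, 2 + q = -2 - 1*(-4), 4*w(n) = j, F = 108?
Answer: 8316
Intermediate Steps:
j = 0
w(n) = 0 (w(n) = (1/4)*0 = 0)
q = 0 (q = -2 + (-2 - 1*(-4)) = -2 + (-2 + 4) = -2 + 2 = 0)
U(d) = 0 (U(d) = 0*(-4) = 0)
77*(U((y(w(-4)) - 6)*(-3 + 0)) + F) = 77*(0 + 108) = 77*108 = 8316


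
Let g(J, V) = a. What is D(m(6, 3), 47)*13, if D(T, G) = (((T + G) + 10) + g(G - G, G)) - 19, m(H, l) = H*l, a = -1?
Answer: 715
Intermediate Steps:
g(J, V) = -1
D(T, G) = -10 + G + T (D(T, G) = (((T + G) + 10) - 1) - 19 = (((G + T) + 10) - 1) - 19 = ((10 + G + T) - 1) - 19 = (9 + G + T) - 19 = -10 + G + T)
D(m(6, 3), 47)*13 = (-10 + 47 + 6*3)*13 = (-10 + 47 + 18)*13 = 55*13 = 715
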